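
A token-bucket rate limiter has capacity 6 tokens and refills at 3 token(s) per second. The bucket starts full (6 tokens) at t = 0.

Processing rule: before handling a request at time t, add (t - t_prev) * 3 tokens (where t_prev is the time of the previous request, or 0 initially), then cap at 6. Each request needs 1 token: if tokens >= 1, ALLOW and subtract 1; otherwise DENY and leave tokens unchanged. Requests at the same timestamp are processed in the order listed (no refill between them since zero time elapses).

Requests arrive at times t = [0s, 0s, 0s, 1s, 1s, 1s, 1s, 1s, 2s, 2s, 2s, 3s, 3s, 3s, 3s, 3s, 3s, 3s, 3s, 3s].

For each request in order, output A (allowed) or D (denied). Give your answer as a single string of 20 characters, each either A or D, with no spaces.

Simulating step by step:
  req#1 t=0s: ALLOW
  req#2 t=0s: ALLOW
  req#3 t=0s: ALLOW
  req#4 t=1s: ALLOW
  req#5 t=1s: ALLOW
  req#6 t=1s: ALLOW
  req#7 t=1s: ALLOW
  req#8 t=1s: ALLOW
  req#9 t=2s: ALLOW
  req#10 t=2s: ALLOW
  req#11 t=2s: ALLOW
  req#12 t=3s: ALLOW
  req#13 t=3s: ALLOW
  req#14 t=3s: ALLOW
  req#15 t=3s: ALLOW
  req#16 t=3s: DENY
  req#17 t=3s: DENY
  req#18 t=3s: DENY
  req#19 t=3s: DENY
  req#20 t=3s: DENY

Answer: AAAAAAAAAAAAAAADDDDD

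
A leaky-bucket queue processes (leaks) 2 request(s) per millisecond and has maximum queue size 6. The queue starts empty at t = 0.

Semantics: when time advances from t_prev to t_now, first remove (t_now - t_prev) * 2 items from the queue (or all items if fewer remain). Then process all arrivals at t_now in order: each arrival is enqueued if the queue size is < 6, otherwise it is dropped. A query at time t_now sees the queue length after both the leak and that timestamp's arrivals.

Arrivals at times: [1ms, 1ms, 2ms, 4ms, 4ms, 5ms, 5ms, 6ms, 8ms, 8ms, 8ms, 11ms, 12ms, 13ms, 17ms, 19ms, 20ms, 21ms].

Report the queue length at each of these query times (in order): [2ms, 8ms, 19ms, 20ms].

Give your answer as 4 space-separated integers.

Answer: 1 3 1 1

Derivation:
Queue lengths at query times:
  query t=2ms: backlog = 1
  query t=8ms: backlog = 3
  query t=19ms: backlog = 1
  query t=20ms: backlog = 1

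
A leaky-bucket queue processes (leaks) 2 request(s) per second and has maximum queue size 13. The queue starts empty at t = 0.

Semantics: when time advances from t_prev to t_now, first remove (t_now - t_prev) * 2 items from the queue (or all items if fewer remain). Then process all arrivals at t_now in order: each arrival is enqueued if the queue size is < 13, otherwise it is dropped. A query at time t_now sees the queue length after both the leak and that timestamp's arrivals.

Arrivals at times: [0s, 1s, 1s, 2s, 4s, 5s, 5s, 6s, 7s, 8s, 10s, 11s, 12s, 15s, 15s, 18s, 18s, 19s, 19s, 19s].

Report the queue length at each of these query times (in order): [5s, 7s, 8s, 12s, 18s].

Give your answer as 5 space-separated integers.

Queue lengths at query times:
  query t=5s: backlog = 2
  query t=7s: backlog = 1
  query t=8s: backlog = 1
  query t=12s: backlog = 1
  query t=18s: backlog = 2

Answer: 2 1 1 1 2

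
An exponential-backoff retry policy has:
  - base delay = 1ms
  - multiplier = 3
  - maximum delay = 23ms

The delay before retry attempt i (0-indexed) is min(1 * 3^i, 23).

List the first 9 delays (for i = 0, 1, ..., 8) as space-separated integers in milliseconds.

Answer: 1 3 9 23 23 23 23 23 23

Derivation:
Computing each delay:
  i=0: min(1*3^0, 23) = 1
  i=1: min(1*3^1, 23) = 3
  i=2: min(1*3^2, 23) = 9
  i=3: min(1*3^3, 23) = 23
  i=4: min(1*3^4, 23) = 23
  i=5: min(1*3^5, 23) = 23
  i=6: min(1*3^6, 23) = 23
  i=7: min(1*3^7, 23) = 23
  i=8: min(1*3^8, 23) = 23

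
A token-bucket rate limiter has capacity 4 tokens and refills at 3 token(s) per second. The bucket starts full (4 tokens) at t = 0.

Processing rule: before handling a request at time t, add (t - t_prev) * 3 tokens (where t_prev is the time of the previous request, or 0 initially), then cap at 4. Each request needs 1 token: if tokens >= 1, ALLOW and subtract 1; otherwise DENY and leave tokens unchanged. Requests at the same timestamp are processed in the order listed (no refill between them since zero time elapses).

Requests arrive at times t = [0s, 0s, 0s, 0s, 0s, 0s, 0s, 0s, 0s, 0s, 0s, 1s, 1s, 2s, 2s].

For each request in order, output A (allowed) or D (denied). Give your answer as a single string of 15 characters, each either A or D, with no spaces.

Simulating step by step:
  req#1 t=0s: ALLOW
  req#2 t=0s: ALLOW
  req#3 t=0s: ALLOW
  req#4 t=0s: ALLOW
  req#5 t=0s: DENY
  req#6 t=0s: DENY
  req#7 t=0s: DENY
  req#8 t=0s: DENY
  req#9 t=0s: DENY
  req#10 t=0s: DENY
  req#11 t=0s: DENY
  req#12 t=1s: ALLOW
  req#13 t=1s: ALLOW
  req#14 t=2s: ALLOW
  req#15 t=2s: ALLOW

Answer: AAAADDDDDDDAAAA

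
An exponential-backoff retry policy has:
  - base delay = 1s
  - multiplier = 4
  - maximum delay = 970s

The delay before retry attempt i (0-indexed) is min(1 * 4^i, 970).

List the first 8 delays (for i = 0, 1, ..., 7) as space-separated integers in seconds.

Answer: 1 4 16 64 256 970 970 970

Derivation:
Computing each delay:
  i=0: min(1*4^0, 970) = 1
  i=1: min(1*4^1, 970) = 4
  i=2: min(1*4^2, 970) = 16
  i=3: min(1*4^3, 970) = 64
  i=4: min(1*4^4, 970) = 256
  i=5: min(1*4^5, 970) = 970
  i=6: min(1*4^6, 970) = 970
  i=7: min(1*4^7, 970) = 970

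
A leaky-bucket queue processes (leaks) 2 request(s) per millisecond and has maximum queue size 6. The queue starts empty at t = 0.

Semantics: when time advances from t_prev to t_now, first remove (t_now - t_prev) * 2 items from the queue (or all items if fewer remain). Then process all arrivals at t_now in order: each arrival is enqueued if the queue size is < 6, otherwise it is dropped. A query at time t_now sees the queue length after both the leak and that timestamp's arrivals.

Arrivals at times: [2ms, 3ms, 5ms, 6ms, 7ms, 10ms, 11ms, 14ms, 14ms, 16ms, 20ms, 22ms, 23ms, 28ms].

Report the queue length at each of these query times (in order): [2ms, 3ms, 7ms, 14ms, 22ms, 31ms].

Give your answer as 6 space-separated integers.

Queue lengths at query times:
  query t=2ms: backlog = 1
  query t=3ms: backlog = 1
  query t=7ms: backlog = 1
  query t=14ms: backlog = 2
  query t=22ms: backlog = 1
  query t=31ms: backlog = 0

Answer: 1 1 1 2 1 0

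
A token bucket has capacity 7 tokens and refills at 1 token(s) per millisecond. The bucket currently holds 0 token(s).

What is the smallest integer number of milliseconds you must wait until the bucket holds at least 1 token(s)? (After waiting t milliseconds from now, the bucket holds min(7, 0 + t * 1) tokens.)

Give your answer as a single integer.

Answer: 1

Derivation:
Need 0 + t * 1 >= 1, so t >= 1/1.
Smallest integer t = ceil(1/1) = 1.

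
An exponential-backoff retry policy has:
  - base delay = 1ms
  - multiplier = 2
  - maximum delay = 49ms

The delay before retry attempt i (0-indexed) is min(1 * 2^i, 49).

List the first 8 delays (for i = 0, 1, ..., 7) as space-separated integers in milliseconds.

Answer: 1 2 4 8 16 32 49 49

Derivation:
Computing each delay:
  i=0: min(1*2^0, 49) = 1
  i=1: min(1*2^1, 49) = 2
  i=2: min(1*2^2, 49) = 4
  i=3: min(1*2^3, 49) = 8
  i=4: min(1*2^4, 49) = 16
  i=5: min(1*2^5, 49) = 32
  i=6: min(1*2^6, 49) = 49
  i=7: min(1*2^7, 49) = 49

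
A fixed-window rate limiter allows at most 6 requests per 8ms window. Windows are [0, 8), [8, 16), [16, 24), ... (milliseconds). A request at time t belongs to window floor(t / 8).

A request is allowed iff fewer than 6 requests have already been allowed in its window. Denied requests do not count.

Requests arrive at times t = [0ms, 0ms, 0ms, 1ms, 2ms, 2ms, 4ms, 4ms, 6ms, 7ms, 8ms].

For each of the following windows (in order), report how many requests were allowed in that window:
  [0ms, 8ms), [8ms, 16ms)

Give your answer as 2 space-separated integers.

Answer: 6 1

Derivation:
Processing requests:
  req#1 t=0ms (window 0): ALLOW
  req#2 t=0ms (window 0): ALLOW
  req#3 t=0ms (window 0): ALLOW
  req#4 t=1ms (window 0): ALLOW
  req#5 t=2ms (window 0): ALLOW
  req#6 t=2ms (window 0): ALLOW
  req#7 t=4ms (window 0): DENY
  req#8 t=4ms (window 0): DENY
  req#9 t=6ms (window 0): DENY
  req#10 t=7ms (window 0): DENY
  req#11 t=8ms (window 1): ALLOW

Allowed counts by window: 6 1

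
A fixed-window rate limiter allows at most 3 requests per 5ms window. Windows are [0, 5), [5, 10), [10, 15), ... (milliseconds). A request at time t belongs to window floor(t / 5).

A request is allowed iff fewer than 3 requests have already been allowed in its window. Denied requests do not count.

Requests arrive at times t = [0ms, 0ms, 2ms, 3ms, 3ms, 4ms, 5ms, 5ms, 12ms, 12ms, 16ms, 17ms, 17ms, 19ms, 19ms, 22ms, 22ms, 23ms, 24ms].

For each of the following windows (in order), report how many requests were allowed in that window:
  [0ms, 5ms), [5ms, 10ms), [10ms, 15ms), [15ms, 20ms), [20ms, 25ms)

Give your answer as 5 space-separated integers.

Processing requests:
  req#1 t=0ms (window 0): ALLOW
  req#2 t=0ms (window 0): ALLOW
  req#3 t=2ms (window 0): ALLOW
  req#4 t=3ms (window 0): DENY
  req#5 t=3ms (window 0): DENY
  req#6 t=4ms (window 0): DENY
  req#7 t=5ms (window 1): ALLOW
  req#8 t=5ms (window 1): ALLOW
  req#9 t=12ms (window 2): ALLOW
  req#10 t=12ms (window 2): ALLOW
  req#11 t=16ms (window 3): ALLOW
  req#12 t=17ms (window 3): ALLOW
  req#13 t=17ms (window 3): ALLOW
  req#14 t=19ms (window 3): DENY
  req#15 t=19ms (window 3): DENY
  req#16 t=22ms (window 4): ALLOW
  req#17 t=22ms (window 4): ALLOW
  req#18 t=23ms (window 4): ALLOW
  req#19 t=24ms (window 4): DENY

Allowed counts by window: 3 2 2 3 3

Answer: 3 2 2 3 3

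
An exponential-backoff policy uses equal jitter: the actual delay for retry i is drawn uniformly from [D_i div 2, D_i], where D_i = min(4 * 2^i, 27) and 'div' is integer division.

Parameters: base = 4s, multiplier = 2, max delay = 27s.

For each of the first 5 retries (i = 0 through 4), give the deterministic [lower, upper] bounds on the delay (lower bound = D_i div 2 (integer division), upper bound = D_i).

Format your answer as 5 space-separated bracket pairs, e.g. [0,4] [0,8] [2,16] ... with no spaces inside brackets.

Answer: [2,4] [4,8] [8,16] [13,27] [13,27]

Derivation:
Computing bounds per retry:
  i=0: D_i=min(4*2^0,27)=4, bounds=[2,4]
  i=1: D_i=min(4*2^1,27)=8, bounds=[4,8]
  i=2: D_i=min(4*2^2,27)=16, bounds=[8,16]
  i=3: D_i=min(4*2^3,27)=27, bounds=[13,27]
  i=4: D_i=min(4*2^4,27)=27, bounds=[13,27]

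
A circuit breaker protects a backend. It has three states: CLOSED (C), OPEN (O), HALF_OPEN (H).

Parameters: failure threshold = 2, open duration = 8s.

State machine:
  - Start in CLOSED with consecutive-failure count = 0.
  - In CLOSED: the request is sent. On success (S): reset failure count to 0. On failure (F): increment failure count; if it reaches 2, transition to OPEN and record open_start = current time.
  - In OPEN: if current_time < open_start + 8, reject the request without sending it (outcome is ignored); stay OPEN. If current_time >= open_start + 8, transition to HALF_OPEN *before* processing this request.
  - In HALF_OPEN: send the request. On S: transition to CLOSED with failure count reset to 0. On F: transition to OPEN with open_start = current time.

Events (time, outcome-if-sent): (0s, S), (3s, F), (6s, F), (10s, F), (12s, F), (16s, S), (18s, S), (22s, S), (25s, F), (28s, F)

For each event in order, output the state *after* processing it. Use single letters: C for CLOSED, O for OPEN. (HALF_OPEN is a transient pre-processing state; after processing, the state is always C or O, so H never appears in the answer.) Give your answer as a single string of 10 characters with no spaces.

State after each event:
  event#1 t=0s outcome=S: state=CLOSED
  event#2 t=3s outcome=F: state=CLOSED
  event#3 t=6s outcome=F: state=OPEN
  event#4 t=10s outcome=F: state=OPEN
  event#5 t=12s outcome=F: state=OPEN
  event#6 t=16s outcome=S: state=CLOSED
  event#7 t=18s outcome=S: state=CLOSED
  event#8 t=22s outcome=S: state=CLOSED
  event#9 t=25s outcome=F: state=CLOSED
  event#10 t=28s outcome=F: state=OPEN

Answer: CCOOOCCCCO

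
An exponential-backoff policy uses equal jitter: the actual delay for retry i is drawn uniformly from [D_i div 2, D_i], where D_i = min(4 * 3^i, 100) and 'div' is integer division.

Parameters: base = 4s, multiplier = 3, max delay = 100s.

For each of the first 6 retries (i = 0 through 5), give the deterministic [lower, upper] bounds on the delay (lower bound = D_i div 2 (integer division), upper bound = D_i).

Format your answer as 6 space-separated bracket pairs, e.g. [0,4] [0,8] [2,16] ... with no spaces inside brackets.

Computing bounds per retry:
  i=0: D_i=min(4*3^0,100)=4, bounds=[2,4]
  i=1: D_i=min(4*3^1,100)=12, bounds=[6,12]
  i=2: D_i=min(4*3^2,100)=36, bounds=[18,36]
  i=3: D_i=min(4*3^3,100)=100, bounds=[50,100]
  i=4: D_i=min(4*3^4,100)=100, bounds=[50,100]
  i=5: D_i=min(4*3^5,100)=100, bounds=[50,100]

Answer: [2,4] [6,12] [18,36] [50,100] [50,100] [50,100]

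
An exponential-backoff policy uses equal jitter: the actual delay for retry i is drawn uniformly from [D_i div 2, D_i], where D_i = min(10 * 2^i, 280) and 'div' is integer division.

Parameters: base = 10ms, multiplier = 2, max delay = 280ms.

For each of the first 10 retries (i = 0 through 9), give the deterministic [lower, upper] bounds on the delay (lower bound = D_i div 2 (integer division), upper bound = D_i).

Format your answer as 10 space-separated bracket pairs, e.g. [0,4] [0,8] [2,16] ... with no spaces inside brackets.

Answer: [5,10] [10,20] [20,40] [40,80] [80,160] [140,280] [140,280] [140,280] [140,280] [140,280]

Derivation:
Computing bounds per retry:
  i=0: D_i=min(10*2^0,280)=10, bounds=[5,10]
  i=1: D_i=min(10*2^1,280)=20, bounds=[10,20]
  i=2: D_i=min(10*2^2,280)=40, bounds=[20,40]
  i=3: D_i=min(10*2^3,280)=80, bounds=[40,80]
  i=4: D_i=min(10*2^4,280)=160, bounds=[80,160]
  i=5: D_i=min(10*2^5,280)=280, bounds=[140,280]
  i=6: D_i=min(10*2^6,280)=280, bounds=[140,280]
  i=7: D_i=min(10*2^7,280)=280, bounds=[140,280]
  i=8: D_i=min(10*2^8,280)=280, bounds=[140,280]
  i=9: D_i=min(10*2^9,280)=280, bounds=[140,280]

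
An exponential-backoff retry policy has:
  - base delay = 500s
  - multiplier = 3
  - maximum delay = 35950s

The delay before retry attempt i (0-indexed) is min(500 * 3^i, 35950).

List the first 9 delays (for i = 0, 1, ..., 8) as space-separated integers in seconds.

Answer: 500 1500 4500 13500 35950 35950 35950 35950 35950

Derivation:
Computing each delay:
  i=0: min(500*3^0, 35950) = 500
  i=1: min(500*3^1, 35950) = 1500
  i=2: min(500*3^2, 35950) = 4500
  i=3: min(500*3^3, 35950) = 13500
  i=4: min(500*3^4, 35950) = 35950
  i=5: min(500*3^5, 35950) = 35950
  i=6: min(500*3^6, 35950) = 35950
  i=7: min(500*3^7, 35950) = 35950
  i=8: min(500*3^8, 35950) = 35950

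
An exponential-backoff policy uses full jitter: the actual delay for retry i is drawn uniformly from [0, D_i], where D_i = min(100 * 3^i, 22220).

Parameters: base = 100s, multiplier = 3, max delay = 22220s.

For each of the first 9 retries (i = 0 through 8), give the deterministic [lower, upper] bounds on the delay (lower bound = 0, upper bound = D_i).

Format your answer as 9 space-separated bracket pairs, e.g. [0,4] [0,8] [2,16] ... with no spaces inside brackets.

Answer: [0,100] [0,300] [0,900] [0,2700] [0,8100] [0,22220] [0,22220] [0,22220] [0,22220]

Derivation:
Computing bounds per retry:
  i=0: D_i=min(100*3^0,22220)=100, bounds=[0,100]
  i=1: D_i=min(100*3^1,22220)=300, bounds=[0,300]
  i=2: D_i=min(100*3^2,22220)=900, bounds=[0,900]
  i=3: D_i=min(100*3^3,22220)=2700, bounds=[0,2700]
  i=4: D_i=min(100*3^4,22220)=8100, bounds=[0,8100]
  i=5: D_i=min(100*3^5,22220)=22220, bounds=[0,22220]
  i=6: D_i=min(100*3^6,22220)=22220, bounds=[0,22220]
  i=7: D_i=min(100*3^7,22220)=22220, bounds=[0,22220]
  i=8: D_i=min(100*3^8,22220)=22220, bounds=[0,22220]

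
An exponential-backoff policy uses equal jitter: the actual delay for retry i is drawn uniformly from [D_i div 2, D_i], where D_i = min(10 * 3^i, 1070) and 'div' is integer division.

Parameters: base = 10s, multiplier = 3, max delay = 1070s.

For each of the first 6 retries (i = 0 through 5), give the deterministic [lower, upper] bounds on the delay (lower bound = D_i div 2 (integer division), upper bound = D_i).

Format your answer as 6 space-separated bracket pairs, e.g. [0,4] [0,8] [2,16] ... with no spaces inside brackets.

Computing bounds per retry:
  i=0: D_i=min(10*3^0,1070)=10, bounds=[5,10]
  i=1: D_i=min(10*3^1,1070)=30, bounds=[15,30]
  i=2: D_i=min(10*3^2,1070)=90, bounds=[45,90]
  i=3: D_i=min(10*3^3,1070)=270, bounds=[135,270]
  i=4: D_i=min(10*3^4,1070)=810, bounds=[405,810]
  i=5: D_i=min(10*3^5,1070)=1070, bounds=[535,1070]

Answer: [5,10] [15,30] [45,90] [135,270] [405,810] [535,1070]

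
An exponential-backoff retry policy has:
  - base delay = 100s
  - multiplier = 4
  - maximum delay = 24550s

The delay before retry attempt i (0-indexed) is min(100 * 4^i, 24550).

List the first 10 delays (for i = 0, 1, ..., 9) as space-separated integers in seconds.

Computing each delay:
  i=0: min(100*4^0, 24550) = 100
  i=1: min(100*4^1, 24550) = 400
  i=2: min(100*4^2, 24550) = 1600
  i=3: min(100*4^3, 24550) = 6400
  i=4: min(100*4^4, 24550) = 24550
  i=5: min(100*4^5, 24550) = 24550
  i=6: min(100*4^6, 24550) = 24550
  i=7: min(100*4^7, 24550) = 24550
  i=8: min(100*4^8, 24550) = 24550
  i=9: min(100*4^9, 24550) = 24550

Answer: 100 400 1600 6400 24550 24550 24550 24550 24550 24550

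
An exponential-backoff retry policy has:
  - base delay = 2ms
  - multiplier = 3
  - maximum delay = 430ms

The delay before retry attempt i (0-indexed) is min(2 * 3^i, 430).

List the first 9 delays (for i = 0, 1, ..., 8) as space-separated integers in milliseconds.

Answer: 2 6 18 54 162 430 430 430 430

Derivation:
Computing each delay:
  i=0: min(2*3^0, 430) = 2
  i=1: min(2*3^1, 430) = 6
  i=2: min(2*3^2, 430) = 18
  i=3: min(2*3^3, 430) = 54
  i=4: min(2*3^4, 430) = 162
  i=5: min(2*3^5, 430) = 430
  i=6: min(2*3^6, 430) = 430
  i=7: min(2*3^7, 430) = 430
  i=8: min(2*3^8, 430) = 430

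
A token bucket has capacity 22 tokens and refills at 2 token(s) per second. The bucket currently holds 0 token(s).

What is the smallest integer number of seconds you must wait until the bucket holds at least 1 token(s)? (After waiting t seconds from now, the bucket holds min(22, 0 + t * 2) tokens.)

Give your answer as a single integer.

Answer: 1

Derivation:
Need 0 + t * 2 >= 1, so t >= 1/2.
Smallest integer t = ceil(1/2) = 1.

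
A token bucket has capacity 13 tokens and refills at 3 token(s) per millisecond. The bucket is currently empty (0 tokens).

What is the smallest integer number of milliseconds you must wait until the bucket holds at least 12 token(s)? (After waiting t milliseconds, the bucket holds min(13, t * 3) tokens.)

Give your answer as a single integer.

Need t * 3 >= 12, so t >= 12/3.
Smallest integer t = ceil(12/3) = 4.

Answer: 4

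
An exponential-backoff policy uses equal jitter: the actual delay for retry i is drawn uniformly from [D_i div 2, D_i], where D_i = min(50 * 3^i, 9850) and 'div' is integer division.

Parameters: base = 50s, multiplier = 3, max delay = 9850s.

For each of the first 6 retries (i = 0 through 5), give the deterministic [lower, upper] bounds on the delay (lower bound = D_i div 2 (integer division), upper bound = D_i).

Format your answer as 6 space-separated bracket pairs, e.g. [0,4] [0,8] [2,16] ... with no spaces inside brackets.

Answer: [25,50] [75,150] [225,450] [675,1350] [2025,4050] [4925,9850]

Derivation:
Computing bounds per retry:
  i=0: D_i=min(50*3^0,9850)=50, bounds=[25,50]
  i=1: D_i=min(50*3^1,9850)=150, bounds=[75,150]
  i=2: D_i=min(50*3^2,9850)=450, bounds=[225,450]
  i=3: D_i=min(50*3^3,9850)=1350, bounds=[675,1350]
  i=4: D_i=min(50*3^4,9850)=4050, bounds=[2025,4050]
  i=5: D_i=min(50*3^5,9850)=9850, bounds=[4925,9850]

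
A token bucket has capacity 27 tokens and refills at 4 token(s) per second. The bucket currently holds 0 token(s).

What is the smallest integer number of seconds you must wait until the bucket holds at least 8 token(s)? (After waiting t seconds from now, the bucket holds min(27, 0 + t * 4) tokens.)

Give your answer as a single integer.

Answer: 2

Derivation:
Need 0 + t * 4 >= 8, so t >= 8/4.
Smallest integer t = ceil(8/4) = 2.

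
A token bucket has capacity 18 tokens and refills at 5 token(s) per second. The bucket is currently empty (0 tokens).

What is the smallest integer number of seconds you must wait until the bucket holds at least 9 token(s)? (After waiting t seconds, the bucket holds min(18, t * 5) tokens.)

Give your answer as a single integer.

Answer: 2

Derivation:
Need t * 5 >= 9, so t >= 9/5.
Smallest integer t = ceil(9/5) = 2.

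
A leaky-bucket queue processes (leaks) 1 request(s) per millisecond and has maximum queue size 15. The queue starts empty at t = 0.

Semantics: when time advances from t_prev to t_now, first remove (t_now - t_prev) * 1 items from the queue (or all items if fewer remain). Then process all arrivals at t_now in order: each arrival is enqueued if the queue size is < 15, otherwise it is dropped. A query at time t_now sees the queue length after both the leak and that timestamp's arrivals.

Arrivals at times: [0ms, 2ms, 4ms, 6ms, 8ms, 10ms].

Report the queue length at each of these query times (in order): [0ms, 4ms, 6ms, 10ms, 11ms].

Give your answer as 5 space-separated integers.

Queue lengths at query times:
  query t=0ms: backlog = 1
  query t=4ms: backlog = 1
  query t=6ms: backlog = 1
  query t=10ms: backlog = 1
  query t=11ms: backlog = 0

Answer: 1 1 1 1 0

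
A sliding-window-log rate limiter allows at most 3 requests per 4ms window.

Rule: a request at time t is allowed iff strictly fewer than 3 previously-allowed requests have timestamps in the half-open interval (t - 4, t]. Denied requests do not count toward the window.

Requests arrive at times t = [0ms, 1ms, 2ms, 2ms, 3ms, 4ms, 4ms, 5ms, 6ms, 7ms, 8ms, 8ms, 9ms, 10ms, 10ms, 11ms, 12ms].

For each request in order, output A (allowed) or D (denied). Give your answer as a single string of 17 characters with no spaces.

Tracking allowed requests in the window:
  req#1 t=0ms: ALLOW
  req#2 t=1ms: ALLOW
  req#3 t=2ms: ALLOW
  req#4 t=2ms: DENY
  req#5 t=3ms: DENY
  req#6 t=4ms: ALLOW
  req#7 t=4ms: DENY
  req#8 t=5ms: ALLOW
  req#9 t=6ms: ALLOW
  req#10 t=7ms: DENY
  req#11 t=8ms: ALLOW
  req#12 t=8ms: DENY
  req#13 t=9ms: ALLOW
  req#14 t=10ms: ALLOW
  req#15 t=10ms: DENY
  req#16 t=11ms: DENY
  req#17 t=12ms: ALLOW

Answer: AAADDADAADADAADDA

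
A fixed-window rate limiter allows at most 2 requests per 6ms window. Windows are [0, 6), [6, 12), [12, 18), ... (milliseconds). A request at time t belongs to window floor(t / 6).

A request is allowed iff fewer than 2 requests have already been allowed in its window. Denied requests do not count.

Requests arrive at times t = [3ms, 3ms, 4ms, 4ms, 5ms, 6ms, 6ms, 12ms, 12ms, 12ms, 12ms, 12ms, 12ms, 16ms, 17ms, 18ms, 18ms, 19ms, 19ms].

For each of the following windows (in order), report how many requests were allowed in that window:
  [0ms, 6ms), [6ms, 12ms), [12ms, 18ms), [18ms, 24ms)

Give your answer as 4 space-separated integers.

Processing requests:
  req#1 t=3ms (window 0): ALLOW
  req#2 t=3ms (window 0): ALLOW
  req#3 t=4ms (window 0): DENY
  req#4 t=4ms (window 0): DENY
  req#5 t=5ms (window 0): DENY
  req#6 t=6ms (window 1): ALLOW
  req#7 t=6ms (window 1): ALLOW
  req#8 t=12ms (window 2): ALLOW
  req#9 t=12ms (window 2): ALLOW
  req#10 t=12ms (window 2): DENY
  req#11 t=12ms (window 2): DENY
  req#12 t=12ms (window 2): DENY
  req#13 t=12ms (window 2): DENY
  req#14 t=16ms (window 2): DENY
  req#15 t=17ms (window 2): DENY
  req#16 t=18ms (window 3): ALLOW
  req#17 t=18ms (window 3): ALLOW
  req#18 t=19ms (window 3): DENY
  req#19 t=19ms (window 3): DENY

Allowed counts by window: 2 2 2 2

Answer: 2 2 2 2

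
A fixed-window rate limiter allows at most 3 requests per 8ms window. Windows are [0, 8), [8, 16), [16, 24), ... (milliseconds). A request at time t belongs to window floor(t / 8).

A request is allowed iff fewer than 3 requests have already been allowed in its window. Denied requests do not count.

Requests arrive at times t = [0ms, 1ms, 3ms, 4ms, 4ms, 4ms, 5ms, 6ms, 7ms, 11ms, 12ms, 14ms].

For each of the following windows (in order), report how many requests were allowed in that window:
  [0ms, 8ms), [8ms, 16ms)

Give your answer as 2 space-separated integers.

Answer: 3 3

Derivation:
Processing requests:
  req#1 t=0ms (window 0): ALLOW
  req#2 t=1ms (window 0): ALLOW
  req#3 t=3ms (window 0): ALLOW
  req#4 t=4ms (window 0): DENY
  req#5 t=4ms (window 0): DENY
  req#6 t=4ms (window 0): DENY
  req#7 t=5ms (window 0): DENY
  req#8 t=6ms (window 0): DENY
  req#9 t=7ms (window 0): DENY
  req#10 t=11ms (window 1): ALLOW
  req#11 t=12ms (window 1): ALLOW
  req#12 t=14ms (window 1): ALLOW

Allowed counts by window: 3 3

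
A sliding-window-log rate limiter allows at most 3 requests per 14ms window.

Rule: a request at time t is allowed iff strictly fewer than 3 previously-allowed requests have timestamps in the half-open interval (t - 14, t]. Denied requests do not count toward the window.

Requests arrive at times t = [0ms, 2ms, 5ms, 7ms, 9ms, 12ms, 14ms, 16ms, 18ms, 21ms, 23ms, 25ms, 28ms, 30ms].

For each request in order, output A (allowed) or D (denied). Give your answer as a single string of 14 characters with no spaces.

Tracking allowed requests in the window:
  req#1 t=0ms: ALLOW
  req#2 t=2ms: ALLOW
  req#3 t=5ms: ALLOW
  req#4 t=7ms: DENY
  req#5 t=9ms: DENY
  req#6 t=12ms: DENY
  req#7 t=14ms: ALLOW
  req#8 t=16ms: ALLOW
  req#9 t=18ms: DENY
  req#10 t=21ms: ALLOW
  req#11 t=23ms: DENY
  req#12 t=25ms: DENY
  req#13 t=28ms: ALLOW
  req#14 t=30ms: ALLOW

Answer: AAADDDAADADDAA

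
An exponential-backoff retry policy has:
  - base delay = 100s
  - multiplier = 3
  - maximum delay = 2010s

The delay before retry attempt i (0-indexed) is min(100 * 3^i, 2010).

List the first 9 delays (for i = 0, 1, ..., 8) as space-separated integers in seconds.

Answer: 100 300 900 2010 2010 2010 2010 2010 2010

Derivation:
Computing each delay:
  i=0: min(100*3^0, 2010) = 100
  i=1: min(100*3^1, 2010) = 300
  i=2: min(100*3^2, 2010) = 900
  i=3: min(100*3^3, 2010) = 2010
  i=4: min(100*3^4, 2010) = 2010
  i=5: min(100*3^5, 2010) = 2010
  i=6: min(100*3^6, 2010) = 2010
  i=7: min(100*3^7, 2010) = 2010
  i=8: min(100*3^8, 2010) = 2010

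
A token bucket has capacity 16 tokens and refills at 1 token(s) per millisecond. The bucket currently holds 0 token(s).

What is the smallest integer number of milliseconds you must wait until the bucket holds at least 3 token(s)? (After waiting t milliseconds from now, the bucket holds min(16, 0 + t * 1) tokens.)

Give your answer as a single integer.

Need 0 + t * 1 >= 3, so t >= 3/1.
Smallest integer t = ceil(3/1) = 3.

Answer: 3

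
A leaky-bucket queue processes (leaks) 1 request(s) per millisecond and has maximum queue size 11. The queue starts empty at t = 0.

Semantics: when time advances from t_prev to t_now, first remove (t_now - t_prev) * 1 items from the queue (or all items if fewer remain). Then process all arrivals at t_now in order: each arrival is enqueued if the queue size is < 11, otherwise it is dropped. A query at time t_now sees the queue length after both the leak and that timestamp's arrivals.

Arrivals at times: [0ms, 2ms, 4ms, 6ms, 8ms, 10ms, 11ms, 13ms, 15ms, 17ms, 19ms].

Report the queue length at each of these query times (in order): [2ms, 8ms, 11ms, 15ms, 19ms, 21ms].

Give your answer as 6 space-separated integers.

Queue lengths at query times:
  query t=2ms: backlog = 1
  query t=8ms: backlog = 1
  query t=11ms: backlog = 1
  query t=15ms: backlog = 1
  query t=19ms: backlog = 1
  query t=21ms: backlog = 0

Answer: 1 1 1 1 1 0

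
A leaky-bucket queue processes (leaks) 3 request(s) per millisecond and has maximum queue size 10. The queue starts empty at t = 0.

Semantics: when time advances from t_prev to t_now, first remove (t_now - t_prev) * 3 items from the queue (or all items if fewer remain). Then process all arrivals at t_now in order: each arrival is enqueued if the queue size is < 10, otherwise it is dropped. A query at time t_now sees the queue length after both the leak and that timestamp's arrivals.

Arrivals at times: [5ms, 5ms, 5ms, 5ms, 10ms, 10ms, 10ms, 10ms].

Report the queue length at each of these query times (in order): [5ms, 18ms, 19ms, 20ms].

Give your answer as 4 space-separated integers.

Queue lengths at query times:
  query t=5ms: backlog = 4
  query t=18ms: backlog = 0
  query t=19ms: backlog = 0
  query t=20ms: backlog = 0

Answer: 4 0 0 0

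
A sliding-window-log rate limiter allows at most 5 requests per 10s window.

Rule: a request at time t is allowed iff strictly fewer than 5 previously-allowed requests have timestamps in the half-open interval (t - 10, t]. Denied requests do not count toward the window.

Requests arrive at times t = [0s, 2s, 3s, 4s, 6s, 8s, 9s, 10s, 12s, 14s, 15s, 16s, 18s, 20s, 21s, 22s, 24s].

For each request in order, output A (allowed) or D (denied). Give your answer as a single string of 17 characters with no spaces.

Answer: AAAAADDAAAAADADAA

Derivation:
Tracking allowed requests in the window:
  req#1 t=0s: ALLOW
  req#2 t=2s: ALLOW
  req#3 t=3s: ALLOW
  req#4 t=4s: ALLOW
  req#5 t=6s: ALLOW
  req#6 t=8s: DENY
  req#7 t=9s: DENY
  req#8 t=10s: ALLOW
  req#9 t=12s: ALLOW
  req#10 t=14s: ALLOW
  req#11 t=15s: ALLOW
  req#12 t=16s: ALLOW
  req#13 t=18s: DENY
  req#14 t=20s: ALLOW
  req#15 t=21s: DENY
  req#16 t=22s: ALLOW
  req#17 t=24s: ALLOW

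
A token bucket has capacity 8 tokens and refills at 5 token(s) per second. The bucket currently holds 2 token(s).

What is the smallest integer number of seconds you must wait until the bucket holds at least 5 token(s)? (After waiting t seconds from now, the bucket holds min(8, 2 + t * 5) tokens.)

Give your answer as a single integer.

Answer: 1

Derivation:
Need 2 + t * 5 >= 5, so t >= 3/5.
Smallest integer t = ceil(3/5) = 1.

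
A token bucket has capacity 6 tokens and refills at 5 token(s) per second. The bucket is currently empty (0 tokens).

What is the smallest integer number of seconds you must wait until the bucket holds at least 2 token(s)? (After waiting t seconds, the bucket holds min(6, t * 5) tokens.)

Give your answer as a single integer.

Need t * 5 >= 2, so t >= 2/5.
Smallest integer t = ceil(2/5) = 1.

Answer: 1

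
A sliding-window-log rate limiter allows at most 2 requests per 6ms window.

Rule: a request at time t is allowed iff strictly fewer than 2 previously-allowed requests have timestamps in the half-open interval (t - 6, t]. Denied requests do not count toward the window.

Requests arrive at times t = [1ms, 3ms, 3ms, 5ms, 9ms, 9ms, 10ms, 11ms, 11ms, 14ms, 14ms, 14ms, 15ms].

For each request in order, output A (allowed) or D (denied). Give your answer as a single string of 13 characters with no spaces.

Answer: AADDAADDDDDDA

Derivation:
Tracking allowed requests in the window:
  req#1 t=1ms: ALLOW
  req#2 t=3ms: ALLOW
  req#3 t=3ms: DENY
  req#4 t=5ms: DENY
  req#5 t=9ms: ALLOW
  req#6 t=9ms: ALLOW
  req#7 t=10ms: DENY
  req#8 t=11ms: DENY
  req#9 t=11ms: DENY
  req#10 t=14ms: DENY
  req#11 t=14ms: DENY
  req#12 t=14ms: DENY
  req#13 t=15ms: ALLOW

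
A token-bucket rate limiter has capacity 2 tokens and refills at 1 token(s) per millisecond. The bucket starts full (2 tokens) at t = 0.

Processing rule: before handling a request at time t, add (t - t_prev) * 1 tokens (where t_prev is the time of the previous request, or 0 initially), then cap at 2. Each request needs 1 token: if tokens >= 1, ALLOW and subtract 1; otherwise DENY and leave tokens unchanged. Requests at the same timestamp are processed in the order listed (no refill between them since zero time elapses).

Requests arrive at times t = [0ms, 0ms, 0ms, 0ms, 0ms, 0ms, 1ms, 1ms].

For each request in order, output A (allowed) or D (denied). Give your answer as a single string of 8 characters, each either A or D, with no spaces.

Answer: AADDDDAD

Derivation:
Simulating step by step:
  req#1 t=0ms: ALLOW
  req#2 t=0ms: ALLOW
  req#3 t=0ms: DENY
  req#4 t=0ms: DENY
  req#5 t=0ms: DENY
  req#6 t=0ms: DENY
  req#7 t=1ms: ALLOW
  req#8 t=1ms: DENY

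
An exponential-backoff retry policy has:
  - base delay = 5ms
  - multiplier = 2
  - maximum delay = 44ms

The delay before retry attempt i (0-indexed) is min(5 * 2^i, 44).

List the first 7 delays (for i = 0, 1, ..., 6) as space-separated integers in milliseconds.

Computing each delay:
  i=0: min(5*2^0, 44) = 5
  i=1: min(5*2^1, 44) = 10
  i=2: min(5*2^2, 44) = 20
  i=3: min(5*2^3, 44) = 40
  i=4: min(5*2^4, 44) = 44
  i=5: min(5*2^5, 44) = 44
  i=6: min(5*2^6, 44) = 44

Answer: 5 10 20 40 44 44 44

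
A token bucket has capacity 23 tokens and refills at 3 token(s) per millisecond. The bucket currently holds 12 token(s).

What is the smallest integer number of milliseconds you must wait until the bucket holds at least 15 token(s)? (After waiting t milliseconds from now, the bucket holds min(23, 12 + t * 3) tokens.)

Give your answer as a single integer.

Need 12 + t * 3 >= 15, so t >= 3/3.
Smallest integer t = ceil(3/3) = 1.

Answer: 1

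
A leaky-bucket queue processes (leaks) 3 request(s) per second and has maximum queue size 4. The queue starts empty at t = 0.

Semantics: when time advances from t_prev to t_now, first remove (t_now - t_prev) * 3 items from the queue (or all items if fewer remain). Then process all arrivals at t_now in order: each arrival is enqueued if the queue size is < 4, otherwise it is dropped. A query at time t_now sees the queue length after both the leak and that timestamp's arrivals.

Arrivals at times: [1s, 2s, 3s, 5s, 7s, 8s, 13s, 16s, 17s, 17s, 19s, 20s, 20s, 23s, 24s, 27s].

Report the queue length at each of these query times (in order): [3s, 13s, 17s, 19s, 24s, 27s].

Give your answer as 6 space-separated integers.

Queue lengths at query times:
  query t=3s: backlog = 1
  query t=13s: backlog = 1
  query t=17s: backlog = 2
  query t=19s: backlog = 1
  query t=24s: backlog = 1
  query t=27s: backlog = 1

Answer: 1 1 2 1 1 1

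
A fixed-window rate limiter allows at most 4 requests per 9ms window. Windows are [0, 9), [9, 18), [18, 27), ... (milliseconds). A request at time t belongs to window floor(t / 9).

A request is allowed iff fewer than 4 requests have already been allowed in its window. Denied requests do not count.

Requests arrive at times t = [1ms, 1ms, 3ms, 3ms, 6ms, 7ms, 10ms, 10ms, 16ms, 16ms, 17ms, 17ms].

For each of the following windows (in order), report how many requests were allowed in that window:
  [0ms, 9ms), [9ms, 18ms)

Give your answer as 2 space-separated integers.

Processing requests:
  req#1 t=1ms (window 0): ALLOW
  req#2 t=1ms (window 0): ALLOW
  req#3 t=3ms (window 0): ALLOW
  req#4 t=3ms (window 0): ALLOW
  req#5 t=6ms (window 0): DENY
  req#6 t=7ms (window 0): DENY
  req#7 t=10ms (window 1): ALLOW
  req#8 t=10ms (window 1): ALLOW
  req#9 t=16ms (window 1): ALLOW
  req#10 t=16ms (window 1): ALLOW
  req#11 t=17ms (window 1): DENY
  req#12 t=17ms (window 1): DENY

Allowed counts by window: 4 4

Answer: 4 4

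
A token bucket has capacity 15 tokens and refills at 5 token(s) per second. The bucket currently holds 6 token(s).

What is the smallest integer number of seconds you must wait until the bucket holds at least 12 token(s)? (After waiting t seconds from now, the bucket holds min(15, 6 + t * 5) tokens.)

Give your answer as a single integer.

Need 6 + t * 5 >= 12, so t >= 6/5.
Smallest integer t = ceil(6/5) = 2.

Answer: 2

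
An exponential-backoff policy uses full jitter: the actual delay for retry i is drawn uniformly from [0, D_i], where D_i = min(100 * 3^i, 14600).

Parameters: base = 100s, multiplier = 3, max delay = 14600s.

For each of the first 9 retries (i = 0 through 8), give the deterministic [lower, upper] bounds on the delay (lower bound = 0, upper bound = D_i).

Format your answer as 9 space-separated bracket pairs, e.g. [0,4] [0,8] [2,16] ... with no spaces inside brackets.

Computing bounds per retry:
  i=0: D_i=min(100*3^0,14600)=100, bounds=[0,100]
  i=1: D_i=min(100*3^1,14600)=300, bounds=[0,300]
  i=2: D_i=min(100*3^2,14600)=900, bounds=[0,900]
  i=3: D_i=min(100*3^3,14600)=2700, bounds=[0,2700]
  i=4: D_i=min(100*3^4,14600)=8100, bounds=[0,8100]
  i=5: D_i=min(100*3^5,14600)=14600, bounds=[0,14600]
  i=6: D_i=min(100*3^6,14600)=14600, bounds=[0,14600]
  i=7: D_i=min(100*3^7,14600)=14600, bounds=[0,14600]
  i=8: D_i=min(100*3^8,14600)=14600, bounds=[0,14600]

Answer: [0,100] [0,300] [0,900] [0,2700] [0,8100] [0,14600] [0,14600] [0,14600] [0,14600]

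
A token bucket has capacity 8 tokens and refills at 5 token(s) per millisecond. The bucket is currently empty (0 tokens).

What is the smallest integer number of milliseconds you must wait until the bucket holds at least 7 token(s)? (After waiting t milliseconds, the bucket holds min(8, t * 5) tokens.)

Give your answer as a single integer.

Answer: 2

Derivation:
Need t * 5 >= 7, so t >= 7/5.
Smallest integer t = ceil(7/5) = 2.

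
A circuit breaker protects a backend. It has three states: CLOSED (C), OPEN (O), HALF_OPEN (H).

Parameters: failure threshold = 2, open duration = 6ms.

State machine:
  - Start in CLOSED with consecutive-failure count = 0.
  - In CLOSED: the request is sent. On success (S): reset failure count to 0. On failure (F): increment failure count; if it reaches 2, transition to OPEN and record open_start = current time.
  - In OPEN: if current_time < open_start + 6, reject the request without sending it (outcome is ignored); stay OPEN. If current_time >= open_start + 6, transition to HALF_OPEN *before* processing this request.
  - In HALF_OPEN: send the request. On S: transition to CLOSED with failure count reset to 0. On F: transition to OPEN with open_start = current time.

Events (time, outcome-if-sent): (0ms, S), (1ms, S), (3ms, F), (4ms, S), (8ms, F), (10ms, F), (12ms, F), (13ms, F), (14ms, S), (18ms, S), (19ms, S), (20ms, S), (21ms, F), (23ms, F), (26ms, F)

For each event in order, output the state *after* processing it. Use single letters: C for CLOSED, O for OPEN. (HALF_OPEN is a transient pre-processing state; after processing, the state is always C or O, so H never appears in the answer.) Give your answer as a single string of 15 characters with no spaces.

Answer: CCCCCOOOOCCCCOO

Derivation:
State after each event:
  event#1 t=0ms outcome=S: state=CLOSED
  event#2 t=1ms outcome=S: state=CLOSED
  event#3 t=3ms outcome=F: state=CLOSED
  event#4 t=4ms outcome=S: state=CLOSED
  event#5 t=8ms outcome=F: state=CLOSED
  event#6 t=10ms outcome=F: state=OPEN
  event#7 t=12ms outcome=F: state=OPEN
  event#8 t=13ms outcome=F: state=OPEN
  event#9 t=14ms outcome=S: state=OPEN
  event#10 t=18ms outcome=S: state=CLOSED
  event#11 t=19ms outcome=S: state=CLOSED
  event#12 t=20ms outcome=S: state=CLOSED
  event#13 t=21ms outcome=F: state=CLOSED
  event#14 t=23ms outcome=F: state=OPEN
  event#15 t=26ms outcome=F: state=OPEN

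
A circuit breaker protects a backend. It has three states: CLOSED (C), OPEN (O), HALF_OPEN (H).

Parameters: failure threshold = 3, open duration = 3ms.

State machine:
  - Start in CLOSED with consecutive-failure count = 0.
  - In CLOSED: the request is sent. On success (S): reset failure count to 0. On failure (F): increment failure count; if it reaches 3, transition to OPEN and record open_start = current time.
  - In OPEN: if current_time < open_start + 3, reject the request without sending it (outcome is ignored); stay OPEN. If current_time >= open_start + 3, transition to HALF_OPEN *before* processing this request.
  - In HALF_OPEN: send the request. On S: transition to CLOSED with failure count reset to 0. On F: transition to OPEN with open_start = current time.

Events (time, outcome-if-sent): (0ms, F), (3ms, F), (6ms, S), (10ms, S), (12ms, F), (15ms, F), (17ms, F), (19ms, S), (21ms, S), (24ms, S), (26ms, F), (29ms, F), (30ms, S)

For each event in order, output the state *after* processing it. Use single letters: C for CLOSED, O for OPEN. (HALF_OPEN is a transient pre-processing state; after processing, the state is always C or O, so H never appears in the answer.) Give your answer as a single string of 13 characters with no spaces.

State after each event:
  event#1 t=0ms outcome=F: state=CLOSED
  event#2 t=3ms outcome=F: state=CLOSED
  event#3 t=6ms outcome=S: state=CLOSED
  event#4 t=10ms outcome=S: state=CLOSED
  event#5 t=12ms outcome=F: state=CLOSED
  event#6 t=15ms outcome=F: state=CLOSED
  event#7 t=17ms outcome=F: state=OPEN
  event#8 t=19ms outcome=S: state=OPEN
  event#9 t=21ms outcome=S: state=CLOSED
  event#10 t=24ms outcome=S: state=CLOSED
  event#11 t=26ms outcome=F: state=CLOSED
  event#12 t=29ms outcome=F: state=CLOSED
  event#13 t=30ms outcome=S: state=CLOSED

Answer: CCCCCCOOCCCCC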